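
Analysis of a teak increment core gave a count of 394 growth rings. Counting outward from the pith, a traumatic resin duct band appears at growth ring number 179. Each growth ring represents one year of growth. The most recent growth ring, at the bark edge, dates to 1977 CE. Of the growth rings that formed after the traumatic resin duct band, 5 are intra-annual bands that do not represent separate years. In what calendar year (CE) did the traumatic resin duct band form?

1767 CE

394 − 179 = 215 growth rings lie beyond the traumatic resin duct band toward the bark edge.
Removing the 5 false growth rings leaves 215 − 5 = 210 true growth rings beyond the traumatic resin duct band.
The growth ring at the bark edge is 1977 CE, so the traumatic resin duct band dates to 1977 − 210 = 1767 CE.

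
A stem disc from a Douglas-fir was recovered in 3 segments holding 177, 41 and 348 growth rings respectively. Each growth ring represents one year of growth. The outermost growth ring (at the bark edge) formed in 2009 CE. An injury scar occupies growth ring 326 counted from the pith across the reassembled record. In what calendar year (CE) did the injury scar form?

1769 CE

Total growth rings = 177 + 41 + 348 = 566.
The injury scar sits at growth ring 326 from the pith, so 566 − 326 = 240 growth rings formed after it.
2009 − 240 = 1769 CE.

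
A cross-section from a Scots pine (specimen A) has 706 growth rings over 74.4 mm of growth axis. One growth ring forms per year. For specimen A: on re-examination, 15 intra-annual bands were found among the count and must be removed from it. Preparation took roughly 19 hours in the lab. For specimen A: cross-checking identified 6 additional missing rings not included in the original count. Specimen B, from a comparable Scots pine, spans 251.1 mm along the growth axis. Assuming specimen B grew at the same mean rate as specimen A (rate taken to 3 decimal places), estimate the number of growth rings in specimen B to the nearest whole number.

Specimen A: after corrections the count is 706 − 15 + 6 = 697 growth rings.
A: 74.4 mm over 697 years gives 74.4 / 697 ≈ 0.107 mm/yr.
For B, 251.1 / 0.107 = 2346.73 years ≈ 2347 growth rings.

2347 growth rings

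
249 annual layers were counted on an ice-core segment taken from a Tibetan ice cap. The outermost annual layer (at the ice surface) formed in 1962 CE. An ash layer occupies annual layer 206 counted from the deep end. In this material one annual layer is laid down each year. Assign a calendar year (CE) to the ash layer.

1919 CE

249 − 206 = 43 annual layers lie beyond the ash layer toward the ice surface.
Counting back 43 years from 1962 CE places the ash layer in 1962 − 43 = 1919 CE.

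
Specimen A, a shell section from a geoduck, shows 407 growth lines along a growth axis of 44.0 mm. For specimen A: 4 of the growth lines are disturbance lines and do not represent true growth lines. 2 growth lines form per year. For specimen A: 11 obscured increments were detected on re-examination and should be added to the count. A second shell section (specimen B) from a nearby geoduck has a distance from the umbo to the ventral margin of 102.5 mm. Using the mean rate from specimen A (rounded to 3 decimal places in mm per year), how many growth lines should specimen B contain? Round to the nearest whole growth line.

962 growth lines

Specimen A: correcting the raw count gives 407 − 4 + 11 = 414 true growth lines.
Specimen A: 414 growth lines at 2 per year is 414 / 2 = 207 years.
A: Extension rate ≈ 44.0 / 207 = 0.213 mm/year.
B spans 102.5 / 0.213 = 481.22 years; at 2 growth lines per year that is 481.22 × 2 ≈ 962 growth lines.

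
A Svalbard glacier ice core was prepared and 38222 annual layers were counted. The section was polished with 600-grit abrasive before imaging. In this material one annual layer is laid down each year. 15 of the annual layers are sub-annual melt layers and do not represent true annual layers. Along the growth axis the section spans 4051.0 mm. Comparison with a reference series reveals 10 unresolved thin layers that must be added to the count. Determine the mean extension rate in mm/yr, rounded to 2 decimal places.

After corrections the count is 38222 − 15 + 10 = 38217 annual layers.
Mean rate = 4051.0 mm / 38217 years ≈ 0.11 mm/yr.

0.11 mm/yr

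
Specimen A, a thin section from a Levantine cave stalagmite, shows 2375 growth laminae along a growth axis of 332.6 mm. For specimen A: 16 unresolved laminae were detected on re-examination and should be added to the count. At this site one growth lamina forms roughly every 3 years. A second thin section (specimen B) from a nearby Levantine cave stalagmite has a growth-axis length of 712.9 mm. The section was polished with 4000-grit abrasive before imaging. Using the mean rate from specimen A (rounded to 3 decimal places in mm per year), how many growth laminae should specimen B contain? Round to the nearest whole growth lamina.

5166 growth laminae

Specimen A: true growth lamina count = 2375 + 16 = 2391.
Specimen A: multiplying by 3 years per growth lamina: 2391 × 3 = 7173 years.
A: Mean rate = 332.6 mm / 7173 years ≈ 0.046 mm per year.
B spans 712.9 / 0.046 = 15497.83 years; at 3 years per growth lamina that is 15497.83 / 3 ≈ 5166 growth laminae.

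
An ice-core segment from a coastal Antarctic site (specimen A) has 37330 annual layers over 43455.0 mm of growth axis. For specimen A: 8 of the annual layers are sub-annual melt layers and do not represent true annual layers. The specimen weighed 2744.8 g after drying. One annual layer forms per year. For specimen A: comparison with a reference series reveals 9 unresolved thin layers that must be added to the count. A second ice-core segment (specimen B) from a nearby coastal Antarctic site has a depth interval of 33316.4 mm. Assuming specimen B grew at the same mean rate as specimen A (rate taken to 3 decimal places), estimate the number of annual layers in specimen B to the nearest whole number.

28622 annual layers

Specimen A: adjusted count: 37330 − 8 + 9 = 37331 annual layers.
A: Mean rate = 43455.0 mm / 37331 years ≈ 1.164 mm per year.
B spans 33316.4 / 1.164 = 28622.34 years ≈ 28622 annual layers.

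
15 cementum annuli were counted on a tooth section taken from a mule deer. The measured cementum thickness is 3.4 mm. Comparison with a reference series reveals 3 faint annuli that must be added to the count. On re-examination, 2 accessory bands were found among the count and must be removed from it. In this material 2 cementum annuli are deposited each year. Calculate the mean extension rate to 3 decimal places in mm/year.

0.425 mm/year

Adjusted count: 15 − 2 + 3 = 16 cementum annuli.
16 cementum annuli at 2 per year is 16 / 2 = 8 years.
Mean rate = 3.4 mm / 8 years ≈ 0.425 mm/year.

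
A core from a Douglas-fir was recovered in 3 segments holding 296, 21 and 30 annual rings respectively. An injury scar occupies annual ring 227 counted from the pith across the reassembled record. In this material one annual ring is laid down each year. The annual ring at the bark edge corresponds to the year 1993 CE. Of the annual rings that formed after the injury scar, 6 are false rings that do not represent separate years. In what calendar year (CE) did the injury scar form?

1879 CE

Total annual rings = 296 + 21 + 30 = 347.
The injury scar sits at annual ring 227 from the pith, so 347 − 227 = 120 annual rings formed after it.
Excluding 6 false annual rings: 120 − 6 = 114.
1993 − 114 = 1879 CE.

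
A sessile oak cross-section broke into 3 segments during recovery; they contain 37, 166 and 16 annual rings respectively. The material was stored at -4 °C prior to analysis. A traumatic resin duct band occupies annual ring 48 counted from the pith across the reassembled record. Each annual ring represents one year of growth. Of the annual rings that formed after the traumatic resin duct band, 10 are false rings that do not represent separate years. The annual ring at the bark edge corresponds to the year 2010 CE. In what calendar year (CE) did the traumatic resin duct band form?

Total annual rings = 37 + 166 + 16 = 219.
219 − 48 = 171 annual rings lie beyond the traumatic resin duct band toward the bark edge.
171 − 10 false = 161 true annual rings after the traumatic resin duct band.
The annual ring at the bark edge is 2010 CE, so the traumatic resin duct band dates to 2010 − 161 = 1849 CE.

1849 CE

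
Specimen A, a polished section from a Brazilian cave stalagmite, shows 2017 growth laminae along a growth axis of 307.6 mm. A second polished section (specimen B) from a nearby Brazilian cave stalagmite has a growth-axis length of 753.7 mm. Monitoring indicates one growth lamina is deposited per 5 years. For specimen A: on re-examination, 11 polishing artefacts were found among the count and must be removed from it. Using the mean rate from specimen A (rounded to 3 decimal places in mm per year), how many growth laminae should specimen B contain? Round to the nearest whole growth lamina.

Specimen A: correcting the raw count gives 2017 − 11 = 2006 true growth laminae.
Specimen A: 2006 growth laminae at 5 years each span 2006 × 5 = 10030 years.
A: Mean rate = 307.6 mm / 10030 years ≈ 0.031 mm/year.
For B, 753.7 / 0.031 = 24312.90 years; at 5 years per growth lamina that is 24312.90 / 5 ≈ 4863 growth laminae.

4863 growth laminae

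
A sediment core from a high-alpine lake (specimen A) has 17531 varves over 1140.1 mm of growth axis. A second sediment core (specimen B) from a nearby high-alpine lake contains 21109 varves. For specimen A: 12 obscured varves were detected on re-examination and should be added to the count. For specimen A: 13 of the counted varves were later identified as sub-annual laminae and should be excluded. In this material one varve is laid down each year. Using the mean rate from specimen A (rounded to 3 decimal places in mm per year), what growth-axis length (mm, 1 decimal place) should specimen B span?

Specimen A: adjusted count: 17531 − 13 + 12 = 17530 varves.
A: Extension rate ≈ 1140.1 / 17530 = 0.065 mm per year.
B's length ≈ 0.065 × 21109 = 1372.1 mm.

1372.1 mm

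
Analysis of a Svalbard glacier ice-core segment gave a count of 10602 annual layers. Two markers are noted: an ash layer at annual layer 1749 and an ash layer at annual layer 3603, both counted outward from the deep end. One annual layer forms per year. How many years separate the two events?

The two markers are separated by 3603 − 1749 = 1854 annual layers.
At one annual layer per year, 1854 years elapsed between them.

1854 years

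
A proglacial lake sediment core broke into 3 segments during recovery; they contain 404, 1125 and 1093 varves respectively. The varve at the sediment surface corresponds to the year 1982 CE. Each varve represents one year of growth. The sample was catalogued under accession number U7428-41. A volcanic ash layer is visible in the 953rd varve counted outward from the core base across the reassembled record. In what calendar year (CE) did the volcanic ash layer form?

313 CE

Total varves = 404 + 1125 + 1093 = 2622.
Between varve 953 and the sediment surface there are 2622 − 953 = 1669 varves.
1982 − 1669 = 313 CE.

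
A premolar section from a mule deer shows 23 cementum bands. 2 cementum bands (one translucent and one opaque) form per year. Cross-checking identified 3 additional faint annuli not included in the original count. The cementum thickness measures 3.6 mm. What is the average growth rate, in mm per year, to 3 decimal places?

After corrections the count is 23 + 3 = 26 cementum bands.
With 2 cementum bands per year, 26 / 2 = 13 years.
3.6 mm over 13 years gives 3.6 / 13 ≈ 0.277 mm per year.

0.277 mm per year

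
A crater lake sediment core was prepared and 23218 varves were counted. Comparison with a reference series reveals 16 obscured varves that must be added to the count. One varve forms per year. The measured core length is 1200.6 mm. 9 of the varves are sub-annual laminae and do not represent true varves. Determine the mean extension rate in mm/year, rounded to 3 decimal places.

0.052 mm/year

Adjusted count: 23218 − 9 + 16 = 23225 varves.
Extension rate ≈ 1200.6 / 23225 = 0.052 mm/year.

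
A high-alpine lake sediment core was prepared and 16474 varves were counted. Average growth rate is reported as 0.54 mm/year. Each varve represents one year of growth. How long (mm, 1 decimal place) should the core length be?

8896.0 mm

The record spans 16474 years at 0.54 mm per year.
Length ≈ 0.54 × 16474 = 8896.0 mm.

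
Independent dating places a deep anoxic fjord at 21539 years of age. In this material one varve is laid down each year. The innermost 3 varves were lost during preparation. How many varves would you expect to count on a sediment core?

21536 varves

One varve per year gives 21539 varves over 21539 years.
Subtracting the 3 varves not captured gives 21539 − 3 = 21536 varves in the record.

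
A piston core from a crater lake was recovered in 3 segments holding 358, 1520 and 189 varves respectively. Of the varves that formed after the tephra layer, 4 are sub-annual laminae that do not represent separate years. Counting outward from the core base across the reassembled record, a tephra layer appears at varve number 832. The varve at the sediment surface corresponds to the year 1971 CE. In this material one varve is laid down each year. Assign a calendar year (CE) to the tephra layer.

740 CE

Total varves = 358 + 1520 + 189 = 2067.
Between varve 832 and the sediment surface there are 2067 − 832 = 1235 varves.
1235 − 4 false = 1231 true varves after the tephra layer.
The varve at the sediment surface is 1971 CE, so the tephra layer dates to 1971 − 1231 = 740 CE.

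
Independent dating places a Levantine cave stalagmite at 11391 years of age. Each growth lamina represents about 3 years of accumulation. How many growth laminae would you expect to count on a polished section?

Expected growth laminae: 11391 / 3 = 3797.
So 3797 growth laminae should be present.

3797 growth laminae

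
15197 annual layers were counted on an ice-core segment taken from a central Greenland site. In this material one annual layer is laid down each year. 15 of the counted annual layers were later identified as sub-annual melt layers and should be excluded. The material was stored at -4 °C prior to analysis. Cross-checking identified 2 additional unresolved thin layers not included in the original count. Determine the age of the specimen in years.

15184 years

True annual layer count = 15197 − 15 + 2 = 15184.
At one annual layer per year, that is 15184 years.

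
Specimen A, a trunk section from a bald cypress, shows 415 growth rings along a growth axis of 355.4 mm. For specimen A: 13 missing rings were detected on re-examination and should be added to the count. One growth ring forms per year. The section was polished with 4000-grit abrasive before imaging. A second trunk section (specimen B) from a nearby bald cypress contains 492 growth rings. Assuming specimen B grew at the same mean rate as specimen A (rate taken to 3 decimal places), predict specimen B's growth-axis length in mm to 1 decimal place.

408.4 mm

Specimen A: true growth ring count = 415 + 13 = 428.
A: Extension rate ≈ 355.4 / 428 = 0.830 mm/yr.
Length of B = 0.830 × 492 = 408.4 mm.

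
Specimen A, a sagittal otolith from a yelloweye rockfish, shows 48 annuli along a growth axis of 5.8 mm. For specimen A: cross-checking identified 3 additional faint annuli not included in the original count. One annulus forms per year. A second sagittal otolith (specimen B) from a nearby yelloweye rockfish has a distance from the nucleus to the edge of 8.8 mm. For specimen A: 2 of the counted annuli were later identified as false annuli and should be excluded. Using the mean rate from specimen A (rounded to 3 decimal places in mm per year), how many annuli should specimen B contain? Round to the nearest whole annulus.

Specimen A: after corrections the count is 48 − 2 + 3 = 49 annuli.
A: Extension rate ≈ 5.8 / 49 = 0.118 mm/yr.
Specimen B: 8.8 mm / 0.118 mm per year = 74.58 years ≈ 75 annuli.

75 annuli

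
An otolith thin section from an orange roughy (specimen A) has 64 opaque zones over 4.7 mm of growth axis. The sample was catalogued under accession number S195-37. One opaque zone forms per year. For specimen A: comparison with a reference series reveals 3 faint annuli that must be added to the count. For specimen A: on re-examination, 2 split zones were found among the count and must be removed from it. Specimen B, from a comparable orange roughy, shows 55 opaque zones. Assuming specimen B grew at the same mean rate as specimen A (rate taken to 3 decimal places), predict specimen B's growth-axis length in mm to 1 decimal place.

4.0 mm

Specimen A: true opaque zone count = 64 − 2 + 3 = 65.
A: Extension rate ≈ 4.7 / 65 = 0.072 mm per year.
Length of B = 0.072 × 55 = 4.0 mm.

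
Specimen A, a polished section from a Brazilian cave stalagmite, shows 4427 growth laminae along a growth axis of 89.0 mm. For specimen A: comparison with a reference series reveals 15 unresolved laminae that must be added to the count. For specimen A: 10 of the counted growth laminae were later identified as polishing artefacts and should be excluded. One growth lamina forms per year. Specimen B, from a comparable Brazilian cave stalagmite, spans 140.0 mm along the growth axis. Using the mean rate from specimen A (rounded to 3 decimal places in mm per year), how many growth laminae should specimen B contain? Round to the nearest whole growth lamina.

Specimen A: after corrections the count is 4427 − 10 + 15 = 4432 growth laminae.
A: 89.0 mm over 4432 years gives 89.0 / 4432 ≈ 0.020 mm/yr.
For B, 140.0 / 0.020 = 7000.00 years ≈ 7000 growth laminae.

7000 growth laminae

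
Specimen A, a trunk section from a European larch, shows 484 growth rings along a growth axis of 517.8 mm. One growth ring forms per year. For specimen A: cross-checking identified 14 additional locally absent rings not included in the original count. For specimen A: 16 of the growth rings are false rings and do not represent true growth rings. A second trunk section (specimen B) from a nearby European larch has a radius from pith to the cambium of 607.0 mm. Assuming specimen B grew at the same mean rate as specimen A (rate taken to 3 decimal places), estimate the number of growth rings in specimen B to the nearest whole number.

Specimen A: after corrections the count is 484 − 16 + 14 = 482 growth rings.
A: Mean rate = 517.8 mm / 482 years ≈ 1.074 mm/yr.
B spans 607.0 / 1.074 = 565.18 years ≈ 565 growth rings.

565 growth rings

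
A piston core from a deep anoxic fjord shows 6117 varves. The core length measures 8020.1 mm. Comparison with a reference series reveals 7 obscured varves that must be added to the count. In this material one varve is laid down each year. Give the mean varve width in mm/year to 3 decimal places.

After corrections the count is 6117 + 7 = 6124 varves.
8020.1 mm over 6124 years gives 8020.1 / 6124 ≈ 1.310 mm/year.

1.310 mm/year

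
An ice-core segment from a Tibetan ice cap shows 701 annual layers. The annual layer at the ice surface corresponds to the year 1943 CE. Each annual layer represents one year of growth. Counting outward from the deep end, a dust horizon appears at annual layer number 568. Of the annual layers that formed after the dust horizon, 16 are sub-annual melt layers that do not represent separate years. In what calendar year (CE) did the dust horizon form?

701 − 568 = 133 annual layers lie beyond the dust horizon toward the ice surface.
Excluding 16 false annual layers: 133 − 16 = 117.
1943 − 117 = 1826 CE.

1826 CE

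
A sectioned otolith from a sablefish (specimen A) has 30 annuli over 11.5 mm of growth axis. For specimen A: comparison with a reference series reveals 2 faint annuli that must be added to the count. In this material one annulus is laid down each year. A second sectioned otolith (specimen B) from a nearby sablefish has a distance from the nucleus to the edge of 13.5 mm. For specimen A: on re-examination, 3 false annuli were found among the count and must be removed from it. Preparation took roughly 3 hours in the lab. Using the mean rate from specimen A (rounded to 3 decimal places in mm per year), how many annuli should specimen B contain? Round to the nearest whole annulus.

34 annuli

Specimen A: adjusted count: 30 − 3 + 2 = 29 annuli.
A: Mean rate = 11.5 mm / 29 years ≈ 0.397 mm/yr.
For B, 13.5 / 0.397 = 34.01 years ≈ 34 annuli.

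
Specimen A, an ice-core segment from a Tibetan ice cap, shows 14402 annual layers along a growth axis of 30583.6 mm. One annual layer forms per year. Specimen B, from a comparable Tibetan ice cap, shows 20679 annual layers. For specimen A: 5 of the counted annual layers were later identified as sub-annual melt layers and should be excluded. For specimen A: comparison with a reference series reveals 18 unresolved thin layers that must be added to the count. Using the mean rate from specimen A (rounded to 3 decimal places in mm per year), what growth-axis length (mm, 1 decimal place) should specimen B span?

43880.8 mm

Specimen A: true annual layer count = 14402 − 5 + 18 = 14415.
A: Extension rate ≈ 30583.6 / 14415 = 2.122 mm/year.
B's length ≈ 2.122 × 20679 = 43880.8 mm.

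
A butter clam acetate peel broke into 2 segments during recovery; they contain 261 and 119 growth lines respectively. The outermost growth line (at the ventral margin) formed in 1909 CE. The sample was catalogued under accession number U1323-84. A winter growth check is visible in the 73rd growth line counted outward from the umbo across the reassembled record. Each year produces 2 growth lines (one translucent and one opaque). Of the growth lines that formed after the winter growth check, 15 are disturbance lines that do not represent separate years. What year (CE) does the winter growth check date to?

1763 CE

Total growth lines = 261 + 119 = 380.
Between growth line 73 and the ventral margin there are 380 − 73 = 307 growth lines.
307 − 15 false = 292 true growth lines after the winter growth check.
292 growth lines at 2 per year is 292 / 2 = 146 years.
1909 − 146 = 1763 CE.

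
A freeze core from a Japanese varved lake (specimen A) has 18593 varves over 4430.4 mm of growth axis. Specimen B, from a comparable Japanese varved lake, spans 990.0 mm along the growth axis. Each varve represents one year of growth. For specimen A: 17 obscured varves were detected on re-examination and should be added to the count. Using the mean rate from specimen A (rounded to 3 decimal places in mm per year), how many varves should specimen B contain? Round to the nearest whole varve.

4160 varves

Specimen A: correcting the raw count gives 18593 + 17 = 18610 true varves.
A: 4430.4 mm over 18610 years gives 4430.4 / 18610 ≈ 0.238 mm/year.
Specimen B: 990.0 mm / 0.238 mm per year = 4159.66 years ≈ 4160 varves.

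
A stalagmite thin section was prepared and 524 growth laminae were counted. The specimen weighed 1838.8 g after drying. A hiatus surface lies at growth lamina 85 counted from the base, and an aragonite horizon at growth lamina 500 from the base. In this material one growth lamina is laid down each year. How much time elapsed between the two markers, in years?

Separation: 500 − 85 = 415 growth laminae.
At one growth lamina per year, 415 years elapsed between them.

415 years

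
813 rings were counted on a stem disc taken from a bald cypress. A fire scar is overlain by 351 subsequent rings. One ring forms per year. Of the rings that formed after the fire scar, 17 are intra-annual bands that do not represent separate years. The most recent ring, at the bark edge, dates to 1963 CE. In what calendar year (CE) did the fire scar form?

1629 CE

351 rings formed after the fire scar.
351 − 17 false = 334 true rings after the fire scar.
The ring at the bark edge is 1963 CE, so the fire scar dates to 1963 − 334 = 1629 CE.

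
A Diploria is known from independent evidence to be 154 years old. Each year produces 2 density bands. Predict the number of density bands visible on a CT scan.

With 2 density bands per year, 154 years would produce 154 × 2 = 308 density bands.
So 308 density bands should be present.

308 density bands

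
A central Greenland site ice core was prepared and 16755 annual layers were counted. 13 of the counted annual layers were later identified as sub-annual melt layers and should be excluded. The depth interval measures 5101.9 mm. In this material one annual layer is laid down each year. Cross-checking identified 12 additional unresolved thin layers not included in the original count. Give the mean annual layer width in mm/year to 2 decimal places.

0.30 mm/year

After corrections the count is 16755 − 13 + 12 = 16754 annual layers.
Mean rate = 5101.9 mm / 16754 years ≈ 0.30 mm/year.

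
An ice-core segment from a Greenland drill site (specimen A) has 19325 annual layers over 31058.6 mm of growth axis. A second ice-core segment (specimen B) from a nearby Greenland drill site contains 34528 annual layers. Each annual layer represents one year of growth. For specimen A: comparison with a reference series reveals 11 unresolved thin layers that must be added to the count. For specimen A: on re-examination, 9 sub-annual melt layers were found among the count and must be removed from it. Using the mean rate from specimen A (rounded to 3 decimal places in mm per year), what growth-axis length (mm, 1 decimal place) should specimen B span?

Specimen A: true annual layer count = 19325 − 9 + 11 = 19327.
A: 31058.6 mm over 19327 years gives 31058.6 / 19327 ≈ 1.607 mm per year.
Length of B = 1.607 × 34528 = 55486.5 mm.

55486.5 mm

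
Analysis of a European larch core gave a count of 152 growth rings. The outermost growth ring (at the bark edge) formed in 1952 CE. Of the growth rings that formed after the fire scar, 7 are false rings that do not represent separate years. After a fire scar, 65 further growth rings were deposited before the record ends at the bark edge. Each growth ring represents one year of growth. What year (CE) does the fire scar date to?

1894 CE

There are 65 growth rings younger than the fire scar.
65 − 7 false = 58 true growth rings after the fire scar.
1952 − 58 = 1894 CE.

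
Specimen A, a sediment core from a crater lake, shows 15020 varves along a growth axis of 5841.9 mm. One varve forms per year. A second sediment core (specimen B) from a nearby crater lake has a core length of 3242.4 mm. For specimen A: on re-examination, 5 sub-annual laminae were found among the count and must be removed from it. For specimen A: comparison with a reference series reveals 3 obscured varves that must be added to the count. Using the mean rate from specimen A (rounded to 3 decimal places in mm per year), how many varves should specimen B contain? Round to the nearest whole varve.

8335 varves

Specimen A: adjusted count: 15020 − 5 + 3 = 15018 varves.
A: Mean rate = 5841.9 mm / 15018 years ≈ 0.389 mm/year.
Specimen B: 3242.4 mm / 0.389 mm per year = 8335.22 years ≈ 8335 varves.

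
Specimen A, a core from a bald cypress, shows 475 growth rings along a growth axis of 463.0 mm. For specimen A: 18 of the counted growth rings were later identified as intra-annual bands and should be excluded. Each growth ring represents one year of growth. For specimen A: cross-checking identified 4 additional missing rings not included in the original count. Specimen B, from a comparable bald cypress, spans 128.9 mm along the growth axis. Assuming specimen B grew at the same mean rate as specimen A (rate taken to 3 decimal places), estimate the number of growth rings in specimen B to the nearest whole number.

Specimen A: after corrections the count is 475 − 18 + 4 = 461 growth rings.
A: Mean rate = 463.0 mm / 461 years ≈ 1.004 mm per year.
For B, 128.9 / 1.004 = 128.39 years ≈ 128 growth rings.

128 growth rings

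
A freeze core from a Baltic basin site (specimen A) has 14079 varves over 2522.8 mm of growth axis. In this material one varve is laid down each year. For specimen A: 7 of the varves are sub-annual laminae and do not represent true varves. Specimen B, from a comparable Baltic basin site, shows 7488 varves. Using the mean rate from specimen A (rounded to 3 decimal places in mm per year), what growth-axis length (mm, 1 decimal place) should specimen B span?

1340.4 mm

Specimen A: correcting the raw count gives 14079 − 7 = 14072 true varves.
A: 2522.8 mm over 14072 years gives 2522.8 / 14072 ≈ 0.179 mm/year.
B's length ≈ 0.179 × 7488 = 1340.4 mm.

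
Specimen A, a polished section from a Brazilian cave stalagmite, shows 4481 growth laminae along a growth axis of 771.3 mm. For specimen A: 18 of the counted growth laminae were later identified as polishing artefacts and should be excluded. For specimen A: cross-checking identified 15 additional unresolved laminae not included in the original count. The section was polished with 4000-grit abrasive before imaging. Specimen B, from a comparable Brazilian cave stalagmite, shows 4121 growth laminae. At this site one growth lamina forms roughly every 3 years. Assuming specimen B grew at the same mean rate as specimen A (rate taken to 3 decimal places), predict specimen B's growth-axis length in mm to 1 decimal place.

Specimen A: correcting the raw count gives 4481 − 18 + 15 = 4478 true growth laminae.
Specimen A: at 3 years per growth lamina, 4478 × 3 = 13434 years.
A: 771.3 mm over 13434 years gives 771.3 / 13434 ≈ 0.057 mm/yr.
Specimen B: multiplying by 3 years per growth lamina: 4121 × 3 = 12363 years. For B, 0.057 mm/year × 12363 years = 704.7 mm.

704.7 mm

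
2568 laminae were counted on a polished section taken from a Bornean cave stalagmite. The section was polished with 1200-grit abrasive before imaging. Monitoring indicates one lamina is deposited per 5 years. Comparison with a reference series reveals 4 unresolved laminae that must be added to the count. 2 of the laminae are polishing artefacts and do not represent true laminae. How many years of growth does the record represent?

Adjusted count: 2568 − 2 + 4 = 2570 laminae.
2570 laminae at 5 years each span 2570 × 5 = 12850 years.

12850 years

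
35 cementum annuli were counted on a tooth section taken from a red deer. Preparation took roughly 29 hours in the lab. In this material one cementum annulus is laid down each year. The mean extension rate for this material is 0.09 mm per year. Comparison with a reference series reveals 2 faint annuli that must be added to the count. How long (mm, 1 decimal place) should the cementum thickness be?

3.3 mm

After corrections the count is 35 + 2 = 37 cementum annuli.
37 years at 0.09 mm/year gives 0.09 × 37 = 3.3 mm.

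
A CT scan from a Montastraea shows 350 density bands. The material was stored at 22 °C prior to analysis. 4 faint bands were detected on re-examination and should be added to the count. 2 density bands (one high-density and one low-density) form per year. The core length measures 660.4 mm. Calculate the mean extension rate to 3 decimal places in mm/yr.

3.731 mm/yr

Correcting the raw count gives 350 + 4 = 354 true density bands.
Dividing by 2 density bands per year: 354 / 2 = 177 years.
Mean rate = 660.4 mm / 177 years ≈ 3.731 mm/yr.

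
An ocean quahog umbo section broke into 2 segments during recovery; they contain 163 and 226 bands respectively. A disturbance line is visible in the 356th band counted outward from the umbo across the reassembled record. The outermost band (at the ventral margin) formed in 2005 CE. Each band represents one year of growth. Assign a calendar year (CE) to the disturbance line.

Total bands = 163 + 226 = 389.
389 − 356 = 33 bands lie beyond the disturbance line toward the ventral margin.
The band at the ventral margin is 2005 CE, so the disturbance line dates to 2005 − 33 = 1972 CE.

1972 CE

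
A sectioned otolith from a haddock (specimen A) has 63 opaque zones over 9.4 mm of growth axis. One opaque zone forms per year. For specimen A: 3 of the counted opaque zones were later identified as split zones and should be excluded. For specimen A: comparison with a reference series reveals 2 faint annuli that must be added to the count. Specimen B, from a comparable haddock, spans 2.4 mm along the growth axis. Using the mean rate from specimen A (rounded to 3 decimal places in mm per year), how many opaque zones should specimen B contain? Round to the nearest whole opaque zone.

16 opaque zones

Specimen A: adjusted count: 63 − 3 + 2 = 62 opaque zones.
A: Mean rate = 9.4 mm / 62 years ≈ 0.152 mm per year.
Specimen B: 2.4 mm / 0.152 mm per year = 15.79 years ≈ 16 opaque zones.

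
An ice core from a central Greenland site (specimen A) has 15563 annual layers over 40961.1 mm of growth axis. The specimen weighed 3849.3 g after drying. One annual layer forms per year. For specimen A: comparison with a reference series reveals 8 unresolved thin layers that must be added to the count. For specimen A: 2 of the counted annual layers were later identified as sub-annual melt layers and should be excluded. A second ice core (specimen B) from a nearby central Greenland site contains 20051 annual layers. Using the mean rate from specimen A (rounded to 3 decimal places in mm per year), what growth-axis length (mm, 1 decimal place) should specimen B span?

Specimen A: true annual layer count = 15563 − 2 + 8 = 15569.
A: Extension rate ≈ 40961.1 / 15569 = 2.631 mm/yr.
Length of B = 2.631 × 20051 = 52754.2 mm.

52754.2 mm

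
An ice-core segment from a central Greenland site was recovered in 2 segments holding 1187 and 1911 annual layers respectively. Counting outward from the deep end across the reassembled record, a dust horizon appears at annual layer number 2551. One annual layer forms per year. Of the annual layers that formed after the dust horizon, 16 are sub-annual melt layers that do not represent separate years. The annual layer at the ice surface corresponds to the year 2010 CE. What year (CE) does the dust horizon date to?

1479 CE

Total annual layers = 1187 + 1911 = 3098.
The dust horizon sits at annual layer 2551 from the deep end, so 3098 − 2551 = 547 annual layers formed after it.
Excluding 16 false annual layers: 547 − 16 = 531.
2010 − 531 = 1479 CE.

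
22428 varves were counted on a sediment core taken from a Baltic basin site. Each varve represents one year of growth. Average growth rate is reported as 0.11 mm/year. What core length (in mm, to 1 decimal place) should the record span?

2467.1 mm

22428 years of growth are recorded.
22428 years at 0.11 mm/year gives 0.11 × 22428 = 2467.1 mm.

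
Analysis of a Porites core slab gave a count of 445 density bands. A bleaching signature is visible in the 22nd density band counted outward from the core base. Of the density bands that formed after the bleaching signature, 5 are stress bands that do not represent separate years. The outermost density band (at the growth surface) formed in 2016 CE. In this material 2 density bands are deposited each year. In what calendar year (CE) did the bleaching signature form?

1807 CE

Between density band 22 and the growth surface there are 445 − 22 = 423 density bands.
423 − 5 false = 418 true density bands after the bleaching signature.
Dividing by 2 density bands per year: 418 / 2 = 209 years.
2016 − 209 = 1807 CE.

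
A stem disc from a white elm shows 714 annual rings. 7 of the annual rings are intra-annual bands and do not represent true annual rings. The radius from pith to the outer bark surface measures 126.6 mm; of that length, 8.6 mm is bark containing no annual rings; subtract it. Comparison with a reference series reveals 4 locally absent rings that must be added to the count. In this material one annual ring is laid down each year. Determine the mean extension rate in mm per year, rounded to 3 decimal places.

0.166 mm per year

After corrections the count is 714 − 7 + 4 = 711 annual rings.
Net length = 126.6 − 8.6 = 118.0 mm.
Mean rate = 118.0 mm / 711 years ≈ 0.166 mm per year.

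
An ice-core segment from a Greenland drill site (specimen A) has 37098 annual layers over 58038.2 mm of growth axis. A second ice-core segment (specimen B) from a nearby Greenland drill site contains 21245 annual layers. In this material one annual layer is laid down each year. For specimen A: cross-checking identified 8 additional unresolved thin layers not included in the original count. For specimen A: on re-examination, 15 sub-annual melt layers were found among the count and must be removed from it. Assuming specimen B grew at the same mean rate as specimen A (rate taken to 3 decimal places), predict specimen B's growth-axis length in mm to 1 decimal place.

33248.4 mm

Specimen A: true annual layer count = 37098 − 15 + 8 = 37091.
A: Mean rate = 58038.2 mm / 37091 years ≈ 1.565 mm/yr.
For B, 1.565 mm/year × 21245 years = 33248.4 mm.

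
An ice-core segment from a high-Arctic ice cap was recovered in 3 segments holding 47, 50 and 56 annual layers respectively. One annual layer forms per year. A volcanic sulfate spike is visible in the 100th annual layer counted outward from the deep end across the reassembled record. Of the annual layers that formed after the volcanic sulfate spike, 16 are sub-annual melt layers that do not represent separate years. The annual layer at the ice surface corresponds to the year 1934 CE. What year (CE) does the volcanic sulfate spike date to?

Total annual layers = 47 + 50 + 56 = 153.
153 − 100 = 53 annual layers lie beyond the volcanic sulfate spike toward the ice surface.
53 − 16 false = 37 true annual layers after the volcanic sulfate spike.
1934 − 37 = 1897 CE.

1897 CE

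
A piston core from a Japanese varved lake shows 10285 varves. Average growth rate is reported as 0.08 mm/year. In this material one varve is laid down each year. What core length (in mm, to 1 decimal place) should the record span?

The record spans 10285 years at 0.08 mm per year.
Length ≈ 0.08 × 10285 = 822.8 mm.

822.8 mm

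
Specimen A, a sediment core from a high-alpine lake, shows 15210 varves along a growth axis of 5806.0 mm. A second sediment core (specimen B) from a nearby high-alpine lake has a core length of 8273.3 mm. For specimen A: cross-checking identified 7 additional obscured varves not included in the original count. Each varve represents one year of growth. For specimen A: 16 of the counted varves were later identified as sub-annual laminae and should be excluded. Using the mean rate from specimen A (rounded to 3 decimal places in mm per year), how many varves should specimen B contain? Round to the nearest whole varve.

Specimen A: true varve count = 15210 − 16 + 7 = 15201.
A: Mean rate = 5806.0 mm / 15201 years ≈ 0.382 mm/year.
B spans 8273.3 / 0.382 = 21657.85 years ≈ 21658 varves.

21658 varves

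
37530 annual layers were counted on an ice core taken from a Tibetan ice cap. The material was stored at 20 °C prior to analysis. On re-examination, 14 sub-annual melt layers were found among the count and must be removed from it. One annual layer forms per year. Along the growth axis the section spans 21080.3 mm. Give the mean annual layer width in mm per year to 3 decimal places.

0.562 mm per year

True annual layer count = 37530 − 14 = 37516.
Mean rate = 21080.3 mm / 37516 years ≈ 0.562 mm per year.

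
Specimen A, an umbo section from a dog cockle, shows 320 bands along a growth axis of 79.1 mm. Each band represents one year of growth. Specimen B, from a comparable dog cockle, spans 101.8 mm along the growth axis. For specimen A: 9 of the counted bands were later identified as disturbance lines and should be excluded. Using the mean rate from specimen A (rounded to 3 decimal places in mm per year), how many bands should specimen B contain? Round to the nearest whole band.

401 bands

Specimen A: adjusted count: 320 − 9 = 311 bands.
A: Mean rate = 79.1 mm / 311 years ≈ 0.254 mm/year.
For B, 101.8 / 0.254 = 400.79 years ≈ 401 bands.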